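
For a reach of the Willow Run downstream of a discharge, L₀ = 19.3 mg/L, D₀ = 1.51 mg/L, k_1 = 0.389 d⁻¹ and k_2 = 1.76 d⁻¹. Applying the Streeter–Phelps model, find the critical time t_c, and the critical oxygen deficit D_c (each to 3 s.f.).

t_c ≈ 0.866 d; D_c ≈ 3.05 mg/L

t_c = [1/(k_2−k_1)] ln[(k_2/k_1)(1 − D₀(k_2−k_1)/(k_1 L₀))]
= [1/(1.76−0.389)] ln[(1.76/0.389)(1 − 1.51×1.371/(0.389×19.3))]
= (1/1.371) ln[4.524 × 0.7243] = 0.7294 × ln(3.277) = 0.7294 × 1.187 = 0.8657 d.
D_c = (k_1/k_2) L₀ e^(−k_1 t_c) = (0.389/1.76) × 19.3 × e^(−0.389×0.8657) = 0.2210 × 19.3 × 0.7141 = 3.046 mg/L.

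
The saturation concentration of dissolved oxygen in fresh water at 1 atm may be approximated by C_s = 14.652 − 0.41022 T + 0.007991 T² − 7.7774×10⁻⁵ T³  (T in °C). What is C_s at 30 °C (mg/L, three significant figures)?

C_s ≈ 7.44 mg/L

C_s = 14.652 − 0.41022×30 + 0.007991×30² − 7.7774×10⁻⁵×30³ = 7.437 mg/L.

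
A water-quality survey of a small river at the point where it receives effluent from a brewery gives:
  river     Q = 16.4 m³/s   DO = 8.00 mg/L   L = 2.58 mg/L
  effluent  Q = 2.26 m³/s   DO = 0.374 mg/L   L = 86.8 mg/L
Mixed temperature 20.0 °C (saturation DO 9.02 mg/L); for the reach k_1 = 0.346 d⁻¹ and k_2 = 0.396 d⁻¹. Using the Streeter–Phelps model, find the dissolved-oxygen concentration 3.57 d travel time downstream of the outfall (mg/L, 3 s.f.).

Mixed DO = (16.4×8.00 + 2.26×0.374)/(16.4+2.26) = 132.0/18.66 = 7.076 mg/L.
Mixed L₀ = (16.4×2.58 + 2.26×86.8)/(18.66) = 238.5/18.66 = 12.78 mg/L.
Initial deficit D₀ = C_s − DO₀ = 9.02 − 7.076 = 1.944 mg/L.
D(3.57) = [0.346×12.78/(0.396−0.346)](e^(−0.346×3.57) − e^(−0.396×3.57)) + 1.944 e^(−0.396×3.57)
= 88.44 × (0.2908 − 0.2432) + 1.944 × 0.2432 = 4.677 mg/L.
DO = 9.02 − 4.677 = 4.343 mg/L.

DO ≈ 4.34 mg/L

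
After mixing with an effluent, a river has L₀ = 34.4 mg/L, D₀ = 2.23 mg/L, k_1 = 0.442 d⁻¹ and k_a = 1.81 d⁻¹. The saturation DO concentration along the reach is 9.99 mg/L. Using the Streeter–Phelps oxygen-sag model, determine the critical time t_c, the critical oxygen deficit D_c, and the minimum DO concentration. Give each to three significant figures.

t_c = [1/(k_a−k_1)] ln[(k_a/k_1)(1 − D₀(k_a−k_1)/(k_1 L₀))]
= [1/(1.81−0.442)] ln[(1.81/0.442)(1 − 2.23×1.368/(0.442×34.4))]
= (1/1.368) ln[4.095 × 0.7994] = 0.7310 × ln(3.273) = 0.7310 × 1.186 = 0.8668 d.
L(t_c) = L₀ e^(−k_1 t_c) = 34.4 × 0.6817 = 23.45 mg/L, and at the critical point k_a D_c = k_1 L, so D_c = (0.442/1.81) × 23.45 = 5.727 mg/L.
Minimum DO = C_s − D_c = 9.99 − 5.727 = 4.263 mg/L.

t_c ≈ 0.867 d; D_c ≈ 5.73 mg/L; min DO ≈ 4.26 mg/L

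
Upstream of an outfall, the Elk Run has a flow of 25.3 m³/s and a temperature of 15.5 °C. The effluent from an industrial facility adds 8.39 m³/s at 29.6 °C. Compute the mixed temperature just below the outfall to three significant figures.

Flow-weighted mixing: C = (Q_r C_r + Q_w C_w)/(Q_r + Q_w)
= (25.3×15.5 + 8.39×29.6)/(25.3 + 8.39) = 640.5/33.69 = 19.01 °C.

19.0 °C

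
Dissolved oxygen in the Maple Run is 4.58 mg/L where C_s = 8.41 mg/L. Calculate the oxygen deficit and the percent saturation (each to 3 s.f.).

D ≈ 3.83 mg/L; 54.5 % saturation

D = C_s − C = 8.41 − 4.58 = 3.83 mg/L.
% saturation = 4.58/8.41 × 100 = 54.5 %.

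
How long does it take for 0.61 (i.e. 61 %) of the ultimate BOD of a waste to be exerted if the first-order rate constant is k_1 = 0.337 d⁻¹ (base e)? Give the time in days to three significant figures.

t ≈ 2.79 d

y/L₀ = 1 − e^(−k_1 t) = 0.61 ⇒ e^(−k_1 t) = 0.390
t = −ln(0.390) / 0.337 = 0.9416 / 0.337 = 2.794 d.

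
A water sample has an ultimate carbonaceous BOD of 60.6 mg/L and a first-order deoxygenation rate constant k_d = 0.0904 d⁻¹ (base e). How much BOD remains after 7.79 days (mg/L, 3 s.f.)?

L ≈ 30.0 mg/L

L_t = L₀ e^(−k_d t) = 60.6 × e^(−0.0904×7.79) = 60.6 × 0.4945 = 29.97 mg/L.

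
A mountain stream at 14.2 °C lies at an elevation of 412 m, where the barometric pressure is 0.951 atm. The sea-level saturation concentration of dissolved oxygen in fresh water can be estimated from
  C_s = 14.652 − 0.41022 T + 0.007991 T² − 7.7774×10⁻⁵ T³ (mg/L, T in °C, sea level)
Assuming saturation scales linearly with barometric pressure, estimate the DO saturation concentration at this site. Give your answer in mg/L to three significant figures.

C_s ≈ 9.71 mg/L

At sea level: C_s = 14.652 − 0.41022×14.2 + 0.007991×14.2² − 7.7774×10⁻⁵×14.2³ = 10.22 mg/L.
Pressure correction: C_s' = 10.22 × 0.951 = 9.715 mg/L.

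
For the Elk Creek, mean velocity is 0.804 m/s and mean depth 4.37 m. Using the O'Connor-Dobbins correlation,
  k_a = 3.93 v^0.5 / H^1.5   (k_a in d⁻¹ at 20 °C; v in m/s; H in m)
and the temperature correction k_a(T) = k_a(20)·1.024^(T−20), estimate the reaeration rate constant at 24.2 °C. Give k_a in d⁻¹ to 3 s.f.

k_a ≈ 0.426 d⁻¹

k_a(20) = 3.93 × 0.804^0.5 / 4.37^1.5 = 3.93 × 0.8967 / 9.135 = 0.3857 d⁻¹.
k_a(24.2) = 0.3857 × 1.024^(24.2−20) = 0.3857 × 1.105 = 0.4261 d⁻¹.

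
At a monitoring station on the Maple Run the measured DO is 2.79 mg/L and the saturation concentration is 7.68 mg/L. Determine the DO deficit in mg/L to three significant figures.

D ≈ 4.89 mg/L

D = C_s − C = 7.68 − 2.79 = 4.89 mg/L.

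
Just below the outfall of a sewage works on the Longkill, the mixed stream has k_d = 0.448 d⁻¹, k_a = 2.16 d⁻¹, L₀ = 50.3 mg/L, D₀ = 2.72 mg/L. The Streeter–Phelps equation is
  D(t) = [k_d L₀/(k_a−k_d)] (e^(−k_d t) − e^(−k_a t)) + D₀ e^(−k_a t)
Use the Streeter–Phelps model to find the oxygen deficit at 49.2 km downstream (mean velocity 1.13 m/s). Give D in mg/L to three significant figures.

Travel time t = x/v = 49.2 km / (1.13 m/s) = 49200 m / 1.13 m/s = 43540 s = 0.5039 d.
k_d L₀/(k_a−k_d) = 0.448×50.3/(2.16−0.448) = 22.53/1.712 = 13.16 mg/L.
e^(−k_d t) = e^(−0.448×0.5039) = 0.7979; e^(−k_a t) = e^(−2.16×0.5039) = 0.3367.
D = 13.16 × (0.7979 − 0.3367) + 2.72 × 0.3367 = 6.070 + 0.9159 = 6.986 mg/L.

D ≈ 6.99 mg/L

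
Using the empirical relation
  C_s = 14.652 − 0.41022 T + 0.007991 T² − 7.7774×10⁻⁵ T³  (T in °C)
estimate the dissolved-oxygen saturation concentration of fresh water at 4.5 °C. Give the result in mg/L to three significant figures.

C_s ≈ 13.0 mg/L

C_s = 14.652 − 0.41022×4.5 + 0.007991×4.5² − 7.7774×10⁻⁵×4.5³ = 12.96 mg/L.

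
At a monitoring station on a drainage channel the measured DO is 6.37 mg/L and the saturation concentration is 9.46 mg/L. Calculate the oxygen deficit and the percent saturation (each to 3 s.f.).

D = C_s − C = 9.46 − 6.37 = 3.09 mg/L.
% saturation = 6.37/9.46 × 100 = 67.3 %.

D ≈ 3.09 mg/L; 67.3 % saturation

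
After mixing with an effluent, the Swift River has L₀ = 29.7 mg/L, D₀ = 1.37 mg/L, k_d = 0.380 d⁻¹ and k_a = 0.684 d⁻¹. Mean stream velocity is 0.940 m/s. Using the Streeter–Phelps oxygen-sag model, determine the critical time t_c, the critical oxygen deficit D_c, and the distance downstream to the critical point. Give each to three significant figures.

t_c ≈ 1.81 d; D_c ≈ 8.29 mg/L; x_c ≈ 147 km

With k_a/k_d = 1.800 and 1 − D₀(k_a−k_d)/(k_d L₀) = 0.9631,
t_c = ln(1.800 × 0.9631) / (0.684 − 0.380) = ln(1.734) / 0.3040 = 0.5502/0.3040 = 1.810 d.
L(t_c) = L₀ e^(−k_d t_c) = 29.7 × 0.5027 = 14.93 mg/L, and at the critical point k_a D_c = k_d L, so D_c = (0.380/0.684) × 14.93 = 8.295 mg/L.
x_c = v t_c = 0.940 m/s × 1.810 d × 86400 s/d = 147000 m ≈ 147 km.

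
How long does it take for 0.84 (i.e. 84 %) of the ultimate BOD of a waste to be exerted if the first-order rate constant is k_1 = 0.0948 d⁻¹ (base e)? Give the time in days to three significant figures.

y/L₀ = 1 − e^(−k_1 t) = 0.84 ⇒ e^(−k_1 t) = 0.160
t = −ln(0.160) / 0.0948 = 1.833 / 0.0948 = 19.33 d.

t ≈ 19.3 d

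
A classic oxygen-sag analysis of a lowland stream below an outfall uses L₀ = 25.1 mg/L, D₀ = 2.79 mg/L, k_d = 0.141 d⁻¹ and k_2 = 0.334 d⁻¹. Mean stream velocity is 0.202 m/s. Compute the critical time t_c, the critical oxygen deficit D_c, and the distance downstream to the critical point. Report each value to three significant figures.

t_c ≈ 3.61 d; D_c ≈ 6.37 mg/L; x_c ≈ 63.1 km

t_c = [1/(k_2−k_d)] ln[(k_2/k_d)(1 − D₀(k_2−k_d)/(k_d L₀))]
= [1/(0.334−0.141)] ln[(0.334/0.141)(1 − 2.79×0.1930/(0.141×25.1))]
= (1/0.1930) ln[2.369 × 0.8479] = 5.181 × ln(2.008) = 5.181 × 0.6973 = 3.613 d.
L(t_c) = L₀ e^(−k_d t_c) = 25.1 × 0.6008 = 15.08 mg/L, and at the critical point k_2 D_c = k_d L, so D_c = (0.141/0.334) × 15.08 = 6.366 mg/L.
x_c = v t_c = 0.202 m/s × 3.613 d × 86400 s/d = 63060 m ≈ 63.1 km.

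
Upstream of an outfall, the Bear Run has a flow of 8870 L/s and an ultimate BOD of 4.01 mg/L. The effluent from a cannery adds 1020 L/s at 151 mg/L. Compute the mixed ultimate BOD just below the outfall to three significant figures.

19.2 mg/L

Flow-weighted mixing: C = (Q_r C_r + Q_w C_w)/(Q_r + Q_w)
= (8870×4.01 + 1020×151)/(8870 + 1020) = 189600/9890 = 19.17 mg/L.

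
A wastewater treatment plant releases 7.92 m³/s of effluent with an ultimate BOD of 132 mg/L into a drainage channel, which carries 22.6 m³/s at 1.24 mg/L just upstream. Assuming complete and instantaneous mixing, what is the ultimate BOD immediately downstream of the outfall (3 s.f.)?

35.2 mg/L

Flow-weighted mixing: C = (Q_r C_r + Q_w C_w)/(Q_r + Q_w)
= (22.6×1.24 + 7.92×132)/(22.6 + 7.92) = 1073/30.52 = 35.17 mg/L.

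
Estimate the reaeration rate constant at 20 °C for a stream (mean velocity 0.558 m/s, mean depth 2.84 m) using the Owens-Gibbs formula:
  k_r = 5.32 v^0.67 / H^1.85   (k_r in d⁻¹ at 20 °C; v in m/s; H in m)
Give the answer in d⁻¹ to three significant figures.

k_r = 5.32 × 0.558^0.67 / 2.84^1.85 = 5.32 × 0.6765 / 6.897 = 0.5218 d⁻¹.

k_r ≈ 0.522 d⁻¹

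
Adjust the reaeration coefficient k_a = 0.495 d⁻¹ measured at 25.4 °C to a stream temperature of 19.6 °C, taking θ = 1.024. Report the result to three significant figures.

k_a ≈ 0.431 d⁻¹

k_a(T₂) = k_a(T₁) · θ^(T₂−T₁) = 0.495 × 1.024^(19.6−25.4)
= 0.495 × 1.024^-5.80 = 0.495 × 0.8715 = 0.4314 d⁻¹.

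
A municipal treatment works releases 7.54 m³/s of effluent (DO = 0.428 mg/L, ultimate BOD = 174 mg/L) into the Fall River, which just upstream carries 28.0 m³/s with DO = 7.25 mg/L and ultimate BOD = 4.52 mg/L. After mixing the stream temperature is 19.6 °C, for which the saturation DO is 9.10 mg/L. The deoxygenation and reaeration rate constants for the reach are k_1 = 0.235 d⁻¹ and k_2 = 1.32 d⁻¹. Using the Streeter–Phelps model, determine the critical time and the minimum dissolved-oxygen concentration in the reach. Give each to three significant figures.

t_c ≈ 1.16 d; minimum DO ≈ 3.61 mg/L

Mixed DO = (28.0×7.25 + 7.54×0.428)/(28.0+7.54) = 206.2/35.54 = 5.803 mg/L.
Mixed L₀ = (28.0×4.52 + 7.54×174)/(35.54) = 1439/35.54 = 40.48 mg/L.
Initial deficit D₀ = C_s − DO₀ = 9.10 − 5.803 = 3.297 mg/L.
t_c = (1/1.085) ln[(1.32/0.235)(1 − 3.297×1.085/(0.235×40.48))] = 0.9217 × ln(3.504) = 1.156 d.
D_c = (0.235/1.32) × 40.48 × e^(−0.235×1.156) = 0.1780 × 40.48 × 0.7622 = 5.492 mg/L.
Minimum DO = 9.10 − 5.492 = 3.608 mg/L.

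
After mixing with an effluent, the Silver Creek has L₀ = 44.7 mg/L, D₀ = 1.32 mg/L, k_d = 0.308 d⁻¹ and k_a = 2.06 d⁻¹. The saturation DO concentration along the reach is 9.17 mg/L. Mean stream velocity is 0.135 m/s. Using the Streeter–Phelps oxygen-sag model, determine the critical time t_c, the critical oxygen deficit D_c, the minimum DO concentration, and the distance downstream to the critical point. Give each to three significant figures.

With k_a/k_d = 6.688 and 1 − D₀(k_a−k_d)/(k_d L₀) = 0.8320,
t_c = ln(6.688 × 0.8320) / (2.06 − 0.308) = ln(5.565) / 1.752 = 1.716/1.752 = 0.9797 d.
D_c = (k_d/k_a) L₀ e^(−k_d t_c) = (0.308/2.06) × 44.7 × e^(−0.308×0.9797) = 0.1495 × 44.7 × 0.7395 = 4.942 mg/L.
Minimum DO = C_s − D_c = 9.17 − 4.942 = 4.228 mg/L.
x_c = v t_c = 0.135 m/s × 0.9797 d × 86400 s/d = 11430 m ≈ 11.4 km.

t_c ≈ 0.980 d; D_c ≈ 4.94 mg/L; min DO ≈ 4.23 mg/L; x_c ≈ 11.4 km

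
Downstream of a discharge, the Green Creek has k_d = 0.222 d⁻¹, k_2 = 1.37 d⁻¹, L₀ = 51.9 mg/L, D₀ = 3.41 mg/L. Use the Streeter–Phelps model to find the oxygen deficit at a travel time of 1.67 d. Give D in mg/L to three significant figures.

D ≈ 6.25 mg/L

k_d L₀/(k_2−k_d) = 0.222×51.9/(1.37−0.222) = 11.52/1.148 = 10.04 mg/L.
e^(−k_d t) = e^(−0.222×1.670) = 0.6902; e^(−k_2 t) = e^(−1.37×1.670) = 0.1015.
D = 10.04 × (0.6902 − 0.1015) + 3.41 × 0.1015 = 5.909 + 0.3460 = 6.255 mg/L.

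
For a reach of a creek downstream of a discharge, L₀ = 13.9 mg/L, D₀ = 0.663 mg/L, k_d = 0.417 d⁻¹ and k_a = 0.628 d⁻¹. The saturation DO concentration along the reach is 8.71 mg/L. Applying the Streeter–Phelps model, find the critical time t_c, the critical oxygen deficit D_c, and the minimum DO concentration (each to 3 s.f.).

t_c ≈ 1.82 d; D_c ≈ 4.31 mg/L; min DO ≈ 4.40 mg/L

At the critical point dD/dt = 0, so k_d L₀ e^(−k_d t) = k_a D. Substituting D(t) from the Streeter–Phelps equation and solving for t gives
t_c = ln[(k_a/k_d)(1 − D₀(k_a−k_d)/(k_d L₀))] / (k_a−k_d).
Here k_a−k_d = 0.2110 d⁻¹ and 1 − D₀(k_a−k_d)/(k_d L₀) = 1 − 0.663×0.2110/(0.417×13.9) = 0.9759, so
t_c = ln(1.506 × 0.9759) / 0.2110 = 0.3850 / 0.2110 = 1.825 d.
L(t_c) = L₀ e^(−k_d t_c) = 13.9 × 0.4672 = 6.495 mg/L, and at the critical point k_a D_c = k_d L, so D_c = (0.417/0.628) × 6.495 = 4.312 mg/L.
Minimum DO = C_s − D_c = 8.71 − 4.312 = 4.398 mg/L.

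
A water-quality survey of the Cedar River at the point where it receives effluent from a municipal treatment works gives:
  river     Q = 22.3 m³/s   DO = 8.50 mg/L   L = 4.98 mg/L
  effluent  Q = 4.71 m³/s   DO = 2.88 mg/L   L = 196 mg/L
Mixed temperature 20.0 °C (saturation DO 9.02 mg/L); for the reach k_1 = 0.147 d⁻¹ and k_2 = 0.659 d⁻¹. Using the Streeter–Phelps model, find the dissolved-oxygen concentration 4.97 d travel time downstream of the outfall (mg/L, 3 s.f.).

Mixed DO = (22.3×8.50 + 4.71×2.88)/(22.3+4.71) = 203.1/27.01 = 7.520 mg/L.
Mixed L₀ = (22.3×4.98 + 4.71×196)/(27.01) = 1034/27.01 = 38.29 mg/L.
Initial deficit D₀ = C_s − DO₀ = 9.02 − 7.520 = 1.500 mg/L.
D(4.97) = [0.147×38.29/(0.659−0.147)](e^(−0.147×4.97) − e^(−0.659×4.97)) + 1.500 e^(−0.659×4.97)
= 10.99 × (0.4816 − 0.03781) + 1.500 × 0.03781 = 4.936 mg/L.
DO = 9.02 − 4.936 = 4.084 mg/L.

DO ≈ 4.08 mg/L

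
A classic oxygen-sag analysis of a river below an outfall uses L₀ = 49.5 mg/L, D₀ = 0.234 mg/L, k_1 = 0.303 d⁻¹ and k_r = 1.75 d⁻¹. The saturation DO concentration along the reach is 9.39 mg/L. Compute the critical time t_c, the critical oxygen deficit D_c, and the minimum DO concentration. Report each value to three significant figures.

t_c ≈ 1.20 d; D_c ≈ 5.96 mg/L; min DO ≈ 3.43 mg/L

At the critical point dD/dt = 0, so k_1 L₀ e^(−k_1 t) = k_r D. Substituting D(t) from the Streeter–Phelps equation and solving for t gives
t_c = ln[(k_r/k_1)(1 − D₀(k_r−k_1)/(k_1 L₀))] / (k_r−k_1).
Here k_r−k_1 = 1.447 d⁻¹ and 1 − D₀(k_r−k_1)/(k_1 L₀) = 1 − 0.234×1.447/(0.303×49.5) = 0.9774, so
t_c = ln(5.776 × 0.9774) / 1.447 = 1.731 / 1.447 = 1.196 d.
L(t_c) = L₀ e^(−k_1 t_c) = 49.5 × 0.6960 = 34.45 mg/L, and at the critical point k_r D_c = k_1 L, so D_c = (0.303/1.75) × 34.45 = 5.965 mg/L.
Minimum DO = C_s − D_c = 9.39 − 5.965 = 3.425 mg/L.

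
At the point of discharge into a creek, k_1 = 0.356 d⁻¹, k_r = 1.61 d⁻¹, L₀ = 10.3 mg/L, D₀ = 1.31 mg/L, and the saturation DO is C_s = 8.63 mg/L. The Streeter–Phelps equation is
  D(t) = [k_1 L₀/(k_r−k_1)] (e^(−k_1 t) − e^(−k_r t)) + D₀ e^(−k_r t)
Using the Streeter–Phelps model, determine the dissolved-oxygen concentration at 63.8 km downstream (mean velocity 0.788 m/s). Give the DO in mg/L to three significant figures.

DO ≈ 6.89 mg/L

Travel time t = x/v = 63.8 km / (0.788 m/s) = 63800 m / 0.788 m/s = 80960 s = 0.9371 d.
k_1 L₀/(k_r−k_1) = 0.356×10.3/(1.61−0.356) = 3.667/1.254 = 2.924 mg/L.
e^(−k_1 t) = e^(−0.356×0.9371) = 0.7163; e^(−k_r t) = e^(−1.61×0.9371) = 0.2212.
D = 2.924 × (0.7163 − 0.2212) + 1.31 × 0.2212 = 1.448 + 0.2898 = 1.738 mg/L.
DO = C_s − D = 8.63 − 1.738 = 6.892 mg/L.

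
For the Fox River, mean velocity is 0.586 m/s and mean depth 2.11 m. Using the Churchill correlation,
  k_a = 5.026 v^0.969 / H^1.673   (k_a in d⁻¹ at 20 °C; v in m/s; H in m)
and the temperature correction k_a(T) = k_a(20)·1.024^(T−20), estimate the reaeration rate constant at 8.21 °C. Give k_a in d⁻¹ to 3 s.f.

k_a(20) = 5.026 × 0.586^0.969 / 2.11^1.673 = 5.026 × 0.5958 / 3.488 = 0.8586 d⁻¹.
k_a(8.21) = 0.8586 × 1.024^(8.21−20) = 0.8586 × 0.7561 = 0.6492 d⁻¹.

k_a ≈ 0.649 d⁻¹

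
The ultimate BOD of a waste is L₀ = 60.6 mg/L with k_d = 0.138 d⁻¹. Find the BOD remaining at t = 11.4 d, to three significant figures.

L ≈ 12.6 mg/L

L_t = L₀ e^(−k_d t) = 60.6 × e^(−0.138×11.4) = 60.6 × 0.2074 = 12.57 mg/L.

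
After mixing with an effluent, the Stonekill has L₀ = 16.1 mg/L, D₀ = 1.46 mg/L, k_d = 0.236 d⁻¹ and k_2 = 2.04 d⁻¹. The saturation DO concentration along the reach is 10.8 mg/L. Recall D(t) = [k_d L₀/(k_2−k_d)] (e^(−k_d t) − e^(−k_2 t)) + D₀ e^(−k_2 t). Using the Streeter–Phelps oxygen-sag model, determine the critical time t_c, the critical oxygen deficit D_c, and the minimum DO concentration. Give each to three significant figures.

t_c ≈ 0.541 d; D_c ≈ 1.64 mg/L; min DO ≈ 9.16 mg/L

At the critical point dD/dt = 0, so k_d L₀ e^(−k_d t) = k_2 D. Substituting D(t) from the Streeter–Phelps equation and solving for t gives
t_c = ln[(k_2/k_d)(1 − D₀(k_2−k_d)/(k_d L₀))] / (k_2−k_d).
Here k_2−k_d = 1.804 d⁻¹ and 1 − D₀(k_2−k_d)/(k_d L₀) = 1 − 1.46×1.804/(0.236×16.1) = 0.3068, so
t_c = ln(8.644 × 0.3068) / 1.804 = 0.9754 / 1.804 = 0.5407 d.
D_c = (k_d/k_2) L₀ e^(−k_d t_c) = (0.236/2.04) × 16.1 × e^(−0.236×0.5407) = 0.1157 × 16.1 × 0.8802 = 1.639 mg/L.
Minimum DO = C_s − D_c = 10.8 − 1.639 = 9.161 mg/L.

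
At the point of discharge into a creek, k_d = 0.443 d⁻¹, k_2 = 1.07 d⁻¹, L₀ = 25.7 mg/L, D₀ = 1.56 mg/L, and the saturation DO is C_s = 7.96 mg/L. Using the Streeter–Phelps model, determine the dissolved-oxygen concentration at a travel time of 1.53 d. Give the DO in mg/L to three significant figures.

k_d L₀/(k_2−k_d) = 0.443×25.7/(1.07−0.443) = 11.39/0.6270 = 18.16 mg/L.
e^(−k_d t) = e^(−0.443×1.530) = 0.5077; e^(−k_2 t) = e^(−1.07×1.530) = 0.1945.
D = 18.16 × (0.5077 − 0.1945) + 1.56 × 0.1945 = 5.687 + 0.3035 = 5.990 mg/L.
DO = C_s − D = 7.96 − 5.990 = 1.970 mg/L.

DO ≈ 1.97 mg/L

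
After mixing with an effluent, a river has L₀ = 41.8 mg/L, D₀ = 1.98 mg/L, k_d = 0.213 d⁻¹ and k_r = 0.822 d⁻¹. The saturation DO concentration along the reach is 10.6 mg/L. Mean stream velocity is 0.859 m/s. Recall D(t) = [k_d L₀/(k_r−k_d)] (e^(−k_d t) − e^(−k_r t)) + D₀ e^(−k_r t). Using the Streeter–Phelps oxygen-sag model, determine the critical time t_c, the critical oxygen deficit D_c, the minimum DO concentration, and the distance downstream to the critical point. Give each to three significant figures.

At the critical point dD/dt = 0, so k_d L₀ e^(−k_d t) = k_r D. Substituting D(t) from the Streeter–Phelps equation and solving for t gives
t_c = ln[(k_r/k_d)(1 − D₀(k_r−k_d)/(k_d L₀))] / (k_r−k_d).
Here k_r−k_d = 0.6090 d⁻¹ and 1 − D₀(k_r−k_d)/(k_d L₀) = 1 − 1.98×0.6090/(0.213×41.8) = 0.8646, so
t_c = ln(3.859 × 0.8646) / 0.6090 = 1.205 / 0.6090 = 1.979 d.
L(t_c) = L₀ e^(−k_d t_c) = 41.8 × 0.6561 = 27.43 mg/L, and at the critical point k_r D_c = k_d L, so D_c = (0.213/0.822) × 27.43 = 7.107 mg/L.
Minimum DO = C_s − D_c = 10.6 − 7.107 = 3.493 mg/L.
x_c = v t_c = 0.859 m/s × 1.979 d × 86400 s/d = 146800 m ≈ 147 km.

t_c ≈ 1.98 d; D_c ≈ 7.11 mg/L; min DO ≈ 3.49 mg/L; x_c ≈ 147 km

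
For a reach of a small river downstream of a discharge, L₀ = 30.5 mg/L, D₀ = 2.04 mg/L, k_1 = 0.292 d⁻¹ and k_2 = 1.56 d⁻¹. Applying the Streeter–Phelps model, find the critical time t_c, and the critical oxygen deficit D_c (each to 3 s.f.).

With k_2/k_1 = 5.342 and 1 − D₀(k_2−k_1)/(k_1 L₀) = 0.7096,
t_c = ln(5.342 × 0.7096) / (1.56 − 0.292) = ln(3.791) / 1.268 = 1.333/1.268 = 1.051 d.
D_c = (k_1/k_2) L₀ e^(−k_1 t_c) = (0.292/1.56) × 30.5 × e^(−0.292×1.051) = 0.1872 × 30.5 × 0.7357 = 4.200 mg/L.

t_c ≈ 1.05 d; D_c ≈ 4.20 mg/L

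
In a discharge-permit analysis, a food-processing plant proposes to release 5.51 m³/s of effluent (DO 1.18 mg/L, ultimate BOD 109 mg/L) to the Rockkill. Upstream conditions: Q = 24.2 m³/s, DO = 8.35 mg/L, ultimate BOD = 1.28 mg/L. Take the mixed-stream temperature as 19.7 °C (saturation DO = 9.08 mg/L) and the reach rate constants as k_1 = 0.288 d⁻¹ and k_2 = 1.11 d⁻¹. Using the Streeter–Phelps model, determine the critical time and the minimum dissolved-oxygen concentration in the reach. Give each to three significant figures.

t_c ≈ 1.25 d; minimum DO ≈ 5.23 mg/L

Mixed DO = (24.2×8.35 + 5.51×1.18)/(24.2+5.51) = 208.6/29.71 = 7.020 mg/L.
Mixed L₀ = (24.2×1.28 + 5.51×109)/(29.71) = 631.6/29.71 = 21.26 mg/L.
Initial deficit D₀ = C_s − DO₀ = 9.08 − 7.020 = 2.060 mg/L.
t_c = (1/0.8220) ln[(1.11/0.288)(1 − 2.060×0.8220/(0.288×21.26))] = 1.217 × ln(2.788) = 1.247 d.
D_c = (0.288/1.11) × 21.26 × e^(−0.288×1.247) = 0.2595 × 21.26 × 0.6982 = 3.851 mg/L.
Minimum DO = 9.08 − 3.851 = 5.229 mg/L.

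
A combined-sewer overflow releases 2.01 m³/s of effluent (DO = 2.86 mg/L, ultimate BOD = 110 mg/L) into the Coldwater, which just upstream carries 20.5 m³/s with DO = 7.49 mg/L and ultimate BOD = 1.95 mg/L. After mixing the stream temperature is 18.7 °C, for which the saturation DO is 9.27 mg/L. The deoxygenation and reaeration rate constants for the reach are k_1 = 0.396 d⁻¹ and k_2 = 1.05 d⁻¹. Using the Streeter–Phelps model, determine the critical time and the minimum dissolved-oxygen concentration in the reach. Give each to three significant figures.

Mixed DO = (20.5×7.49 + 2.01×2.86)/(20.5+2.01) = 159.3/22.51 = 7.077 mg/L.
Mixed L₀ = (20.5×1.95 + 2.01×110)/(22.51) = 261.1/22.51 = 11.60 mg/L.
Initial deficit D₀ = C_s − DO₀ = 9.27 − 7.077 = 2.193 mg/L.
t_c = (1/0.6540) ln[(1.05/0.396)(1 − 2.193×0.6540/(0.396×11.60))] = 1.529 × ln(1.823) = 0.9185 d.
D_c = (0.396/1.05) × 11.60 × e^(−0.396×0.9185) = 0.3771 × 11.60 × 0.6951 = 3.040 mg/L.
Minimum DO = 9.27 − 3.040 = 6.230 mg/L.

t_c ≈ 0.918 d; minimum DO ≈ 6.23 mg/L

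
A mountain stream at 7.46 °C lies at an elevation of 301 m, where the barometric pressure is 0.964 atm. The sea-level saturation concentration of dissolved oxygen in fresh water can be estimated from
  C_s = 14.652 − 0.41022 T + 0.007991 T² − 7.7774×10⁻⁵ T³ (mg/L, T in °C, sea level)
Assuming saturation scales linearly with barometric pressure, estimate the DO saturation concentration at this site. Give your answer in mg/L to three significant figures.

At sea level: C_s = 14.652 − 0.41022×7.46 + 0.007991×7.46² − 7.7774×10⁻⁵×7.46³ = 12.00 mg/L.
Pressure correction: C_s' = 12.00 × 0.964 = 11.57 mg/L.

C_s ≈ 11.6 mg/L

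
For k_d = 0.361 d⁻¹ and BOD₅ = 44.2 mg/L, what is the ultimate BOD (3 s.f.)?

L₀ ≈ 52.9 mg/L

BOD₅ = L₀(1 − e^(−5k_d)) ⇒ L₀ = BOD₅ / (1 − e^(−5×0.361))
= 44.2 / (1 − 0.1645) = 44.2 / 0.8355 = 52.90 mg/L.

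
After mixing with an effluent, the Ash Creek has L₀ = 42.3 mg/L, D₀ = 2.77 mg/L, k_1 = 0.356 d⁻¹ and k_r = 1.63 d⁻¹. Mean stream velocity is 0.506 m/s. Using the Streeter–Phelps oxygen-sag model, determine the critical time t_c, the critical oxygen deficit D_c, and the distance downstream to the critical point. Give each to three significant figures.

t_c = [1/(k_r−k_1)] ln[(k_r/k_1)(1 − D₀(k_r−k_1)/(k_1 L₀))]
= [1/(1.63−0.356)] ln[(1.63/0.356)(1 − 2.77×1.274/(0.356×42.3))]
= (1/1.274) ln[4.579 × 0.7657] = 0.7849 × ln(3.506) = 0.7849 × 1.254 = 0.9846 d.
D_c = (k_1/k_r) L₀ e^(−k_1 t_c) = (0.356/1.63) × 42.3 × e^(−0.356×0.9846) = 0.2184 × 42.3 × 0.7043 = 6.507 mg/L.
x_c = v t_c = 0.506 m/s × 0.9846 d × 86400 s/d = 43050 m ≈ 43.0 km.

t_c ≈ 0.985 d; D_c ≈ 6.51 mg/L; x_c ≈ 43.0 km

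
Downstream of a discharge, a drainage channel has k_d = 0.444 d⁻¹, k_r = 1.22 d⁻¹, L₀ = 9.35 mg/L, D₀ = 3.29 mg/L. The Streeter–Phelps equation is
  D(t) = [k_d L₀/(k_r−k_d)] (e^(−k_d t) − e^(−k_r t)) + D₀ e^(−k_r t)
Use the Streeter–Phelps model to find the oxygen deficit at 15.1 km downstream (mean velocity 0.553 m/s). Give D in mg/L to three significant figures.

D ≈ 3.25 mg/L

Travel time t = x/v = 15.1 km / (0.553 m/s) = 15100 m / 0.553 m/s = 27310 s = 0.3160 d.
k_d L₀/(k_r−k_d) = 0.444×9.35/(1.22−0.444) = 4.151/0.7760 = 5.350 mg/L.
e^(−k_d t) = e^(−0.444×0.3160) = 0.8691; e^(−k_r t) = e^(−1.22×0.3160) = 0.6801.
D = 5.350 × (0.8691 − 0.6801) + 3.29 × 0.6801 = 1.011 + 2.237 = 3.249 mg/L.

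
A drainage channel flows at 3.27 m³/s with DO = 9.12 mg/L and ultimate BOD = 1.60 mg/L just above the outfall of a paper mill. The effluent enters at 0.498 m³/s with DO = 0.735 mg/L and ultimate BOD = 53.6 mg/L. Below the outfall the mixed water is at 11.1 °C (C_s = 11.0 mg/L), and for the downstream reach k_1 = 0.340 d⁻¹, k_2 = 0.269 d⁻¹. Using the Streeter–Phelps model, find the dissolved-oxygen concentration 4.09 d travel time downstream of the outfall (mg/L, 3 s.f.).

DO ≈ 6.60 mg/L

Mixed DO = (3.27×9.12 + 0.498×0.735)/(3.27+0.498) = 30.19/3.768 = 8.012 mg/L.
Mixed L₀ = (3.27×1.60 + 0.498×53.6)/(3.768) = 31.92/3.768 = 8.473 mg/L.
Initial deficit D₀ = C_s − DO₀ = 11.0 − 8.012 = 2.988 mg/L.
D(4.09) = [0.340×8.473/(0.269−0.340)](e^(−0.340×4.09) − e^(−0.269×4.09)) + 2.988 e^(−0.269×4.09)
= -40.57 × (0.2489 − 0.3328) + 2.988 × 0.3328 = 4.398 mg/L.
DO = 11.0 − 4.398 = 6.602 mg/L.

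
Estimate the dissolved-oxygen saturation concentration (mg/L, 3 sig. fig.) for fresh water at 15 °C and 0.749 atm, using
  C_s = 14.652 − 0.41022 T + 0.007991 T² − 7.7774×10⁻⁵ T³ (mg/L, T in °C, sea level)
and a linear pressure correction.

C_s ≈ 7.52 mg/L

At sea level: C_s = 14.652 − 0.41022×15 + 0.007991×15² − 7.7774×10⁻⁵×15³ = 10.03 mg/L.
Pressure correction: C_s' = 10.03 × 0.749 = 7.516 mg/L.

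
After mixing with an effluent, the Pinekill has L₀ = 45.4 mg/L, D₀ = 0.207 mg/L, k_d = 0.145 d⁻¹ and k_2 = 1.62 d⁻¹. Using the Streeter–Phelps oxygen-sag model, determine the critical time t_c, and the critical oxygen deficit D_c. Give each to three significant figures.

At the critical point dD/dt = 0, so k_d L₀ e^(−k_d t) = k_2 D. Substituting D(t) from the Streeter–Phelps equation and solving for t gives
t_c = ln[(k_2/k_d)(1 − D₀(k_2−k_d)/(k_d L₀))] / (k_2−k_d).
Here k_2−k_d = 1.475 d⁻¹ and 1 − D₀(k_2−k_d)/(k_d L₀) = 1 − 0.207×1.475/(0.145×45.4) = 0.9536, so
t_c = ln(11.17 × 0.9536) / 1.475 = 2.366 / 1.475 = 1.604 d.
L(t_c) = L₀ e^(−k_d t_c) = 45.4 × 0.7925 = 35.98 mg/L, and at the critical point k_2 D_c = k_d L, so D_c = (0.145/1.62) × 35.98 = 3.220 mg/L.

t_c ≈ 1.60 d; D_c ≈ 3.22 mg/L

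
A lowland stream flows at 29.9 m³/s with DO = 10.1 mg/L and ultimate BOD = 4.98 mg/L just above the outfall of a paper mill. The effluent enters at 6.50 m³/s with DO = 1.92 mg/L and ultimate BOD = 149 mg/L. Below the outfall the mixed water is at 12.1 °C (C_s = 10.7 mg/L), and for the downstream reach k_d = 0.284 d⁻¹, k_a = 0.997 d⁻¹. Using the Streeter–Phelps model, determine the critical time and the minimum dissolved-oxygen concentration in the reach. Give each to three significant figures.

t_c ≈ 1.50 d; minimum DO ≈ 4.99 mg/L

Mixed DO = (29.9×10.1 + 6.50×1.92)/(29.9+6.50) = 314.5/36.40 = 8.639 mg/L.
Mixed L₀ = (29.9×4.98 + 6.50×149)/(36.40) = 1117/36.40 = 30.70 mg/L.
Initial deficit D₀ = C_s − DO₀ = 10.7 − 8.639 = 2.061 mg/L.
t_c = (1/0.7130) ln[(0.997/0.284)(1 − 2.061×0.7130/(0.284×30.70))] = 1.403 × ln(2.919) = 1.502 d.
D_c = (0.284/0.997) × 30.70 × e^(−0.284×1.502) = 0.2849 × 30.70 × 0.6527 = 5.707 mg/L.
Minimum DO = 10.7 − 5.707 = 4.993 mg/L.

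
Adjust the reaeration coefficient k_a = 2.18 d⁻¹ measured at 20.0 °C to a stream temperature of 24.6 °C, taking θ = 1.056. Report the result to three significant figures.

k_a ≈ 2.80 d⁻¹

k_a(T₂) = k_a(T₁) · θ^(T₂−T₁) = 2.18 × 1.056^(24.6−20.0)
= 2.18 × 1.056^4.60 = 2.18 × 1.285 = 2.801 d⁻¹.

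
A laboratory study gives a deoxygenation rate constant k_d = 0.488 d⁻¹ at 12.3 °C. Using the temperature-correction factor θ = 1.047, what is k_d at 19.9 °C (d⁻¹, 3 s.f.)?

k_d ≈ 0.692 d⁻¹

k_d(T₂) = k_d(T₁) · θ^(T₂−T₁) = 0.488 × 1.047^(19.9−12.3)
= 0.488 × 1.047^7.60 = 0.488 × 1.418 = 0.6919 d⁻¹.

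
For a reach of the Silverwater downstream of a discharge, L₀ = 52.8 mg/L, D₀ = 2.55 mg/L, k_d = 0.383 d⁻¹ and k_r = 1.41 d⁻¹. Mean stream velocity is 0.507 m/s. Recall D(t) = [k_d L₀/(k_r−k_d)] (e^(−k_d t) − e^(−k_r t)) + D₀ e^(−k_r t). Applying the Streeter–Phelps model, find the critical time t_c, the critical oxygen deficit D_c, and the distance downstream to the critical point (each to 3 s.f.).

t_c ≈ 1.13 d; D_c ≈ 9.29 mg/L; x_c ≈ 49.7 km

With k_r/k_d = 3.681 and 1 − D₀(k_r−k_d)/(k_d L₀) = 0.8705,
t_c = ln(3.681 × 0.8705) / (1.41 − 0.383) = ln(3.205) / 1.027 = 1.165/1.027 = 1.134 d.
D_c = (k_d/k_r) L₀ e^(−k_d t_c) = (0.383/1.41) × 52.8 × e^(−0.383×1.134) = 0.2716 × 52.8 × 0.6477 = 9.289 mg/L.
x_c = v t_c = 0.507 m/s × 1.134 d × 86400 s/d = 49670 m ≈ 49.7 km.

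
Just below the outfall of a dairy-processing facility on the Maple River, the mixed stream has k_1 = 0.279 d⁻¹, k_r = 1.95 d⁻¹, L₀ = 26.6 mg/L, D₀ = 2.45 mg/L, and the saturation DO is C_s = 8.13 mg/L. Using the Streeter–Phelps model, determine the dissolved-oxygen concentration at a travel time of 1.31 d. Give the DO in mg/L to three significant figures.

k_1 L₀/(k_r−k_1) = 0.279×26.6/(1.95−0.279) = 7.421/1.671 = 4.441 mg/L.
e^(−k_1 t) = e^(−0.279×1.310) = 0.6939; e^(−k_r t) = e^(−1.95×1.310) = 0.07773.
D = 4.441 × (0.6939 − 0.07773) + 2.45 × 0.07773 = 2.736 + 0.1904 = 2.927 mg/L.
DO = C_s − D = 8.13 − 2.927 = 5.203 mg/L.

DO ≈ 5.20 mg/L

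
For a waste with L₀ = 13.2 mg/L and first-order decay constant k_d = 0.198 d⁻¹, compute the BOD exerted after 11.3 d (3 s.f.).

y ≈ 11.8 mg/L

y_t = L₀(1 − e^(−k_d t)) = 13.2 × (1 − e^(−0.198×11.3))
= 13.2 × (1 − 0.1067) = 13.2 × 0.8933 = 11.79 mg/L.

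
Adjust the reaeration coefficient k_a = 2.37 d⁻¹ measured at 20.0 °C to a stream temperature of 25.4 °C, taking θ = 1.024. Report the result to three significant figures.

k_a ≈ 2.69 d⁻¹

k_a(T₂) = k_a(T₁) · θ^(T₂−T₁) = 2.37 × 1.024^(25.4−20.0)
= 2.37 × 1.024^5.40 = 2.37 × 1.137 = 2.694 d⁻¹.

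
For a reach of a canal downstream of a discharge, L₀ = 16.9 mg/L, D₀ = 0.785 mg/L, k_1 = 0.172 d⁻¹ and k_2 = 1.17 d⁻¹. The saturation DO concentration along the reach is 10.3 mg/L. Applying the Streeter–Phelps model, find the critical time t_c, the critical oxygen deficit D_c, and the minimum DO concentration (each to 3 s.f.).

t_c ≈ 1.61 d; D_c ≈ 1.88 mg/L; min DO ≈ 8.42 mg/L

With k_2/k_1 = 6.802 and 1 − D₀(k_2−k_1)/(k_1 L₀) = 0.7305,
t_c = ln(6.802 × 0.7305) / (1.17 − 0.172) = ln(4.969) / 0.9980 = 1.603/0.9980 = 1.606 d.
D_c = (k_1/k_2) L₀ e^(−k_1 t_c) = (0.172/1.17) × 16.9 × e^(−0.172×1.606) = 0.1470 × 16.9 × 0.7586 = 1.885 mg/L.
Minimum DO = C_s − D_c = 10.3 − 1.885 = 8.415 mg/L.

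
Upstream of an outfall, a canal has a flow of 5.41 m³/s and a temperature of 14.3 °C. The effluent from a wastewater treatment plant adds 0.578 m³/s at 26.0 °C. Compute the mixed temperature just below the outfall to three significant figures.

Flow-weighted mixing: C = (Q_r C_r + Q_w C_w)/(Q_r + Q_w)
= (5.41×14.3 + 0.578×26.0)/(5.41 + 0.578) = 92.39/5.988 = 15.43 °C.

15.4 °C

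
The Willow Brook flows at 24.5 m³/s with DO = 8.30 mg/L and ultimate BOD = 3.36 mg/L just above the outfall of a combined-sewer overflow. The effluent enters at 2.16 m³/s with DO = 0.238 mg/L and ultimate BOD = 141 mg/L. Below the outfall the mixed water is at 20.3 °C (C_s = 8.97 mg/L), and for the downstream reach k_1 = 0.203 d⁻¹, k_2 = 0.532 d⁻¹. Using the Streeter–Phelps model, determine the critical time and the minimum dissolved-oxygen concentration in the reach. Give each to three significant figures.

t_c ≈ 2.44 d; minimum DO ≈ 5.60 mg/L

Mixed DO = (24.5×8.30 + 2.16×0.238)/(24.5+2.16) = 203.9/26.66 = 7.647 mg/L.
Mixed L₀ = (24.5×3.36 + 2.16×141)/(26.66) = 386.9/26.66 = 14.51 mg/L.
Initial deficit D₀ = C_s − DO₀ = 8.97 − 7.647 = 1.323 mg/L.
t_c = (1/0.3290) ln[(0.532/0.203)(1 − 1.323×0.3290/(0.203×14.51))] = 3.040 × ln(2.233) = 2.442 d.
D_c = (0.203/0.532) × 14.51 × e^(−0.203×2.442) = 0.3816 × 14.51 × 0.6091 = 3.373 mg/L.
Minimum DO = 8.97 − 3.373 = 5.597 mg/L.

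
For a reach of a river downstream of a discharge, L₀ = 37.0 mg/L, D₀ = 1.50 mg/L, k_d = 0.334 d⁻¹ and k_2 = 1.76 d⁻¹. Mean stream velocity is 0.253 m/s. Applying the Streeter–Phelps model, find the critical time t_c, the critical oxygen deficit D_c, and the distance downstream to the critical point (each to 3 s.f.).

t_c ≈ 1.03 d; D_c ≈ 4.97 mg/L; x_c ≈ 22.6 km

t_c = [1/(k_2−k_d)] ln[(k_2/k_d)(1 − D₀(k_2−k_d)/(k_d L₀))]
= [1/(1.76−0.334)] ln[(1.76/0.334)(1 − 1.50×1.426/(0.334×37.0))]
= (1/1.426) ln[5.269 × 0.8269] = 0.7013 × ln(4.357) = 0.7013 × 1.472 = 1.032 d.
L(t_c) = L₀ e^(−k_d t_c) = 37.0 × 0.7084 = 26.21 mg/L, and at the critical point k_2 D_c = k_d L, so D_c = (0.334/1.76) × 26.21 = 4.974 mg/L.
x_c = v t_c = 0.253 m/s × 1.032 d × 86400 s/d = 22560 m ≈ 22.6 km.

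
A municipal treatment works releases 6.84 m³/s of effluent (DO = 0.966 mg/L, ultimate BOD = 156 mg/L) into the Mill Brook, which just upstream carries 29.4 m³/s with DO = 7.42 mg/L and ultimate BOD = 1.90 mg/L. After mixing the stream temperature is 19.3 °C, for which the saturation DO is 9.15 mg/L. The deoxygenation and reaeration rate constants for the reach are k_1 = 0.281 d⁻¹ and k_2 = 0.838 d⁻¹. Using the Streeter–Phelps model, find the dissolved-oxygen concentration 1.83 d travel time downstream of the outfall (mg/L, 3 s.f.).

Mixed DO = (29.4×7.42 + 6.84×0.966)/(29.4+6.84) = 224.8/36.24 = 6.202 mg/L.
Mixed L₀ = (29.4×1.90 + 6.84×156)/(36.24) = 1123/36.24 = 30.99 mg/L.
Initial deficit D₀ = C_s − DO₀ = 9.15 − 6.202 = 2.948 mg/L.
D(1.83) = [0.281×30.99/(0.838−0.281)](e^(−0.281×1.83) − e^(−0.838×1.83)) + 2.948 e^(−0.838×1.83)
= 15.63 × (0.5980 − 0.2158) + 2.948 × 0.2158 = 6.610 mg/L.
DO = 9.15 − 6.610 = 2.540 mg/L.

DO ≈ 2.54 mg/L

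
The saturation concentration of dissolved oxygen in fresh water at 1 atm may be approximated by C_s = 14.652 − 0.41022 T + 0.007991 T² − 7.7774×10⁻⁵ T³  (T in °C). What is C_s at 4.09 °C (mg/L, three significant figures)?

C_s ≈ 13.1 mg/L

C_s = 14.652 − 0.41022×4.09 + 0.007991×4.09² − 7.7774×10⁻⁵×4.09³ = 13.10 mg/L.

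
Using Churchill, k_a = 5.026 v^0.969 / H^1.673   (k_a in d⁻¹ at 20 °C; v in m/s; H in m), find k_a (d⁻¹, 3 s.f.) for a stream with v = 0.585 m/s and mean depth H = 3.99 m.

k_a ≈ 0.295 d⁻¹

k_a = 5.026 × 0.585^0.969 / 3.99^1.673 = 5.026 × 0.5948 / 10.13 = 0.2952 d⁻¹.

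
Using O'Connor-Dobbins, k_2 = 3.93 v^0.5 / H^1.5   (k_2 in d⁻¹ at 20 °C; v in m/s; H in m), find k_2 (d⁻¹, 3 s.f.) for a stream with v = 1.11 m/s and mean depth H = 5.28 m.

k_2 = 3.93 × 1.11^0.5 / 5.28^1.5 = 3.93 × 1.054 / 12.13 = 0.3413 d⁻¹.

k_2 ≈ 0.341 d⁻¹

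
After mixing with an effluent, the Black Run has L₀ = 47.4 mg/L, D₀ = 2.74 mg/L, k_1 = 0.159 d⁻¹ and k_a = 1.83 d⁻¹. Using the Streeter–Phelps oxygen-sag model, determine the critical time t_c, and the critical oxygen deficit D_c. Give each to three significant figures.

t_c ≈ 0.902 d; D_c ≈ 3.57 mg/L

With k_a/k_1 = 11.51 and 1 − D₀(k_a−k_1)/(k_1 L₀) = 0.3925,
t_c = ln(11.51 × 0.3925) / (1.83 − 0.159) = ln(4.517) / 1.671 = 1.508/1.671 = 0.9024 d.
L(t_c) = L₀ e^(−k_1 t_c) = 47.4 × 0.8663 = 41.06 mg/L, and at the critical point k_a D_c = k_1 L, so D_c = (0.159/1.83) × 41.06 = 3.568 mg/L.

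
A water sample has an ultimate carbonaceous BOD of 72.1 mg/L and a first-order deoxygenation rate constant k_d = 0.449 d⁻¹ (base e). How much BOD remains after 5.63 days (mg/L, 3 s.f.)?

L ≈ 5.76 mg/L

L_t = L₀ e^(−k_d t) = 72.1 × e^(−0.449×5.63) = 72.1 × 0.07983 = 5.756 mg/L.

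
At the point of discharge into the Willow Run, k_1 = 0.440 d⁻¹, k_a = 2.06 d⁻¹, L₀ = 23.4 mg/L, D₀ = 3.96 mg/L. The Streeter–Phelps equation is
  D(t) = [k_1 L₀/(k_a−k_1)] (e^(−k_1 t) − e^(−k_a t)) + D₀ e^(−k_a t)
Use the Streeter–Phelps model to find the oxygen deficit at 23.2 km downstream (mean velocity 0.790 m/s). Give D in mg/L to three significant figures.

Travel time t = x/v = 23.2 km / (0.790 m/s) = 23200 m / 0.790 m/s = 29370 s = 0.3399 d.
k_1 L₀/(k_a−k_1) = 0.440×23.4/(2.06−0.440) = 10.30/1.620 = 6.356 mg/L.
e^(−k_1 t) = e^(−0.440×0.3399) = 0.8611; e^(−k_a t) = e^(−2.06×0.3399) = 0.4965.
D = 6.356 × (0.8611 − 0.4965) + 3.96 × 0.4965 = 2.317 + 1.966 = 4.283 mg/L.

D ≈ 4.28 mg/L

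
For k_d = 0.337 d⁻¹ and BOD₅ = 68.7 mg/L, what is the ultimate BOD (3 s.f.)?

BOD₅ = L₀(1 − e^(−5k_d)) ⇒ L₀ = BOD₅ / (1 − e^(−5×0.337))
= 68.7 / (1 − 0.1854) = 68.7 / 0.8146 = 84.34 mg/L.

L₀ ≈ 84.3 mg/L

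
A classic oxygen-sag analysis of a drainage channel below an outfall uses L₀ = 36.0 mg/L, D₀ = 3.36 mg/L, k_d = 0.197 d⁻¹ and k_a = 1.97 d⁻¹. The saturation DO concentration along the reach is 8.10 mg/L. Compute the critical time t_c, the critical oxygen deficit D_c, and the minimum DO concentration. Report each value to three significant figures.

At the critical point dD/dt = 0, so k_d L₀ e^(−k_d t) = k_a D. Substituting D(t) from the Streeter–Phelps equation and solving for t gives
t_c = ln[(k_a/k_d)(1 − D₀(k_a−k_d)/(k_d L₀))] / (k_a−k_d).
Here k_a−k_d = 1.773 d⁻¹ and 1 − D₀(k_a−k_d)/(k_d L₀) = 1 − 3.36×1.773/(0.197×36.0) = 0.1600, so
t_c = ln(10.00 × 0.1600) / 1.773 = 0.4700 / 1.773 = 0.2651 d.
L(t_c) = L₀ e^(−k_d t_c) = 36.0 × 0.9491 = 34.17 mg/L, and at the critical point k_a D_c = k_d L, so D_c = (0.197/1.97) × 34.17 = 3.417 mg/L.
Minimum DO = C_s − D_c = 8.10 − 3.417 = 4.683 mg/L.

t_c ≈ 0.265 d; D_c ≈ 3.42 mg/L; min DO ≈ 4.68 mg/L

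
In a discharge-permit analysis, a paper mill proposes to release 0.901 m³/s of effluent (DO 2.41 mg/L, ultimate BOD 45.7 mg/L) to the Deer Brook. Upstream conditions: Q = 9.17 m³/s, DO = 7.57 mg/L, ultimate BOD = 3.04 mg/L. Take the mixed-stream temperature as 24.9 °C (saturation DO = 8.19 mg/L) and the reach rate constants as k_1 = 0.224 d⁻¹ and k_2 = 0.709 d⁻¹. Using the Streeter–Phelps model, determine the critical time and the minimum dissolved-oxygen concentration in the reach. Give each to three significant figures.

Mixed DO = (9.17×7.57 + 0.901×2.41)/(9.17+0.901) = 71.59/10.07 = 7.108 mg/L.
Mixed L₀ = (9.17×3.04 + 0.901×45.7)/(10.07) = 69.05/10.07 = 6.857 mg/L.
Initial deficit D₀ = C_s − DO₀ = 8.19 − 7.108 = 1.082 mg/L.
t_c = (1/0.4850) ln[(0.709/0.224)(1 − 1.082×0.4850/(0.224×6.857))] = 2.062 × ln(2.084) = 1.514 d.
D_c = (0.224/0.709) × 6.857 × e^(−0.224×1.514) = 0.3159 × 6.857 × 0.7124 = 1.543 mg/L.
Minimum DO = 8.19 − 1.543 = 6.647 mg/L.

t_c ≈ 1.51 d; minimum DO ≈ 6.65 mg/L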